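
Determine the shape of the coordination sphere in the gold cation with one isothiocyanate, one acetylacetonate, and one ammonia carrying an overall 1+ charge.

square planar

Each isothiocyanate is −1; each acetylacetonate is −1; ammonia is neutral; balancing the +1 overall charge requires Au(III).
Group 11 minus oxidation state 3 gives a d⁸ configuration.
Counting donor atoms: 1×isothiocyanate (monodentate) → 1 donor; 1×acetylacetonate (bidentate) → 2 donors; 1×ammonia (monodentate) → 1 donor. Coordination number = 4.
A 5d d⁸ ion has a large crystal-field splitting; square planar leaves the high-energy d_{x²−y²} orbital empty and maximises CFSE.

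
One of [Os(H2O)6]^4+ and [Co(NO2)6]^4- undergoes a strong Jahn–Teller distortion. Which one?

[Os(H2O)6]^4+: Water is neutral; balancing the +4 overall charge requires Os(IV). Group 8 minus oxidation state 4 gives a d⁴ configuration. A 5d ion has a large Δₒ and is invariably low-spin. The d⁴ configuration leaves the e_g set evenly filled (or empty) — no strong Jahn–Teller driving force.
[Co(NO2)6]^4-: Ligand charges: each nitro (N-bound nitrite) is −1. With an overall charge of −4 the cobalt centre must be in the +2 oxidation state. Cobalt is a group-9 element; Co(II) is therefore d⁷. Nitro (N-bound nitrite) is a strong-field ligand (high in the spectrochemical series) for a first-row metal, so the complex is low-spin. The t₂g⁶e_g¹ (low-spin) configuration has an unevenly filled e_g set; the Jahn–Teller theorem predicts a tetragonal distortion (typically axial elongation) to lift the degeneracy.

[Co(NO2)6]^4-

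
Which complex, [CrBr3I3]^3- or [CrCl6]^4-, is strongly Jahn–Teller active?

[CrCl6]^4-

[CrBr3I3]^3-: Summing ligand charges against the −3 overall charge gives an oxidation state of +3 for chromium. Chromium is a group-6 element; Cr(III) is therefore d³. The d³ configuration leaves the e_g set evenly filled (or empty) — no strong Jahn–Teller driving force.
[CrCl6]^4-: Each chloride is −1; balancing the −4 overall charge requires Cr(II). Cr sits in group 6, so the d-electron count is 6 − 2 = 4. Chloride is a weak-field ligand for a first-row metal, so the complex is high-spin. The t₂g³e_g¹ (high-spin) configuration has an unevenly filled e_g set; the Jahn–Teller theorem predicts a tetragonal distortion (typically axial elongation) to lift the degeneracy.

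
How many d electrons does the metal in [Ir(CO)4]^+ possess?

d8

Summing ligand charges against the +1 overall charge gives an oxidation state of +1 for iridium.
Group 9 minus oxidation state 1 gives a d⁸ configuration.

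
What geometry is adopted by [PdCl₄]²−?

Ligand charges: each chloride is −1. With an overall charge of −2 the palladium centre must be in the +2 oxidation state.
Palladium is a group-10 element; Pd(II) is therefore d⁸.
With 4 monodentate ligands the coordination number is 4.
A 4d d⁸ ion has a large crystal-field splitting; square planar leaves the high-energy d_{x²−y²} orbital empty and maximises CFSE.

square planar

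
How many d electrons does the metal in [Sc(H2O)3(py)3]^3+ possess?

Water is neutral; pyridine is neutral; balancing the +3 overall charge requires Sc(III).
Sc sits in group 3, so the d-electron count is 3 − 3 = 0.

d0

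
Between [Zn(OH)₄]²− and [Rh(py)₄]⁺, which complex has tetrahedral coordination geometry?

For [Zn(OH)₄]²−: Ligand charges: each hydroxide is −1. With an overall charge of −2 the zinc centre must be in the +2 oxidation state. Zinc is a group-12 element; Zn(II) is therefore d¹⁰. A d¹⁰ ion has no crystal-field stabilisation preference between square planar and tetrahedral, so four ligands adopt the sterically favoured tetrahedral geometry. → tetrahedral.
For [Rh(py)₄]⁺: Pyridine is neutral; balancing the +1 overall charge requires Rh(I). Rh sits in group 9, so the d-electron count is 9 − 1 = 8. A 4d d⁸ ion has a large crystal-field splitting; square planar leaves the high-energy d_{x²−y²} orbital empty and maximises CFSE. → square planar.

[Zn(OH)₄]²−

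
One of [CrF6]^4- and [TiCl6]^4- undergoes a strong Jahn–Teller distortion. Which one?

[CrF6]^4-

[CrF6]^4-: Each fluoride is −1; balancing the −4 overall charge requires Cr(II). Chromium is a group-6 element; Cr(II) is therefore d⁴. Fluoride is a weak-field ligand for a first-row metal, so the complex is high-spin. The t₂g³e_g¹ (high-spin) configuration has an unevenly filled e_g set; the Jahn–Teller theorem predicts a tetragonal distortion (typically axial elongation) to lift the degeneracy.
[TiCl6]^4-: Ligand charges: each chloride is −1. With an overall charge of −4 the titanium centre must be in the +2 oxidation state. Ti sits in group 4, so the d-electron count is 4 − 2 = 2. The d² configuration leaves the e_g set evenly filled (or empty) — no strong Jahn–Teller driving force.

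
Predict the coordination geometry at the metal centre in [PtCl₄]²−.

Each chloride is −1; balancing the −2 overall charge requires Pt(II).
Platinum is a group-10 element; Pt(II) is therefore d⁸.
With 4 monodentate ligands the coordination number is 4.
A 5d d⁸ ion has a large crystal-field splitting; square planar leaves the high-energy d_{x²−y²} orbital empty and maximises CFSE.

square planar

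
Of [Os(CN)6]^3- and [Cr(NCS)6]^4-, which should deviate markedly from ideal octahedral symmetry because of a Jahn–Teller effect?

[Cr(NCS)6]^4-

[Os(CN)6]^3-: Ligand charges: each cyanide is −1. With an overall charge of −3 the osmium centre must be in the +3 oxidation state. Os sits in group 8, so the d-electron count is 8 − 3 = 5. A 5d ion has a large Δₒ and is invariably low-spin. The d⁵ configuration leaves the e_g set evenly filled (or empty) — no strong Jahn–Teller driving force.
[Cr(NCS)6]^4-: Ligand charges: each isothiocyanate is −1. With an overall charge of −4 the chromium centre must be in the +2 oxidation state. Cr sits in group 6, so the d-electron count is 6 − 2 = 4. Isothiocyanate is a weak-field ligand for a first-row metal, so the complex is high-spin. The t₂g³e_g¹ (high-spin) configuration has an unevenly filled e_g set; the Jahn–Teller theorem predicts a tetragonal distortion (typically axial elongation) to lift the degeneracy.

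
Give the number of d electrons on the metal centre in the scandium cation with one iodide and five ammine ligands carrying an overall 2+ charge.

Summing ligand charges against the +2 overall charge gives an oxidation state of +3 for scandium.
Group 3 minus oxidation state 3 gives a d⁰ configuration.

d⁰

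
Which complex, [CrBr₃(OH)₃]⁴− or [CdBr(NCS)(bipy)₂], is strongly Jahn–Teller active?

[CrBr₃(OH)₃]⁴−

[CrBr₃(OH)₃]⁴−: Summing ligand charges against the −4 overall charge gives an oxidation state of +2 for chromium. Group 6 minus oxidation state 2 gives a d⁴ configuration. Bromide and hydroxide are weak-field ligands for a first-row metal, so the complex is high-spin. The t₂g³e_g¹ (high-spin) configuration has an unevenly filled e_g set; the Jahn–Teller theorem predicts a tetragonal distortion (typically axial elongation) to lift the degeneracy.
[CdBr(NCS)(bipy)₂]: Ligand charges: each bromide is −1; each isothiocyanate is −1; 2,2′-bipyridine is neutral. With an overall charge of 0 the cadmium centre must be in the +2 oxidation state. Group 12 minus oxidation state 2 gives a d¹⁰ configuration. The d¹⁰ configuration leaves the e_g set evenly filled (or empty) — no strong Jahn–Teller driving force.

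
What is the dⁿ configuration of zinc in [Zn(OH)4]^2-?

Ligand charges: each hydroxide is −1. With an overall charge of −2 the zinc centre must be in the +2 oxidation state.
Group 12 minus oxidation state 2 gives a d¹⁰ configuration.

d10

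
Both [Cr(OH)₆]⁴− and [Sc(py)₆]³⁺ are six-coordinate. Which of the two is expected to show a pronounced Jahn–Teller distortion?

[Cr(OH)₆]⁴−: Ligand charges: each hydroxide is −1. With an overall charge of −4 the chromium centre must be in the +2 oxidation state. Cr sits in group 6, so the d-electron count is 6 − 2 = 4. Hydroxide is a weak-field ligand for a first-row metal, so the complex is high-spin. The t₂g³e_g¹ (high-spin) configuration has an unevenly filled e_g set; the Jahn–Teller theorem predicts a tetragonal distortion (typically axial elongation) to lift the degeneracy.
[Sc(py)₆]³⁺: Ligand charges: pyridine is neutral. With an overall charge of +3 the scandium centre must be in the +3 oxidation state. Group 3 minus oxidation state 3 gives a d⁰ configuration. The d⁰ configuration leaves the e_g set evenly filled (or empty) — no strong Jahn–Teller driving force.

[Cr(OH)₆]⁴−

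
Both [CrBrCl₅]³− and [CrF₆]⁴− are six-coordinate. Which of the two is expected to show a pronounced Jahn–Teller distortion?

[CrF₆]⁴−

[CrBrCl₅]³−: Summing ligand charges against the −3 overall charge gives an oxidation state of +3 for chromium. Group 6 minus oxidation state 3 gives a d³ configuration. The d³ configuration leaves the e_g set evenly filled (or empty) — no strong Jahn–Teller driving force.
[CrF₆]⁴−: Ligand charges: each fluoride is −1. With an overall charge of −4 the chromium centre must be in the +2 oxidation state. Group 6 minus oxidation state 2 gives a d⁴ configuration. Fluoride is a weak-field ligand for a first-row metal, so the complex is high-spin. The t₂g³e_g¹ (high-spin) configuration has an unevenly filled e_g set; the Jahn–Teller theorem predicts a tetragonal distortion (typically axial elongation) to lift the degeneracy.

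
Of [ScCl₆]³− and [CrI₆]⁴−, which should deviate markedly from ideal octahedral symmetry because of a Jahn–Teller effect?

[CrI₆]⁴−

[ScCl₆]³−: Summing ligand charges against the −3 overall charge gives an oxidation state of +3 for scandium. Sc sits in group 3, so the d-electron count is 3 − 3 = 0. The d⁰ configuration leaves the e_g set evenly filled (or empty) — no strong Jahn–Teller driving force.
[CrI₆]⁴−: Each iodide is −1; balancing the −4 overall charge requires Cr(II). Chromium is a group-6 element; Cr(II) is therefore d⁴. Iodide is a weak-field ligand for a first-row metal, so the complex is high-spin. The t₂g³e_g¹ (high-spin) configuration has an unevenly filled e_g set; the Jahn–Teller theorem predicts a tetragonal distortion (typically axial elongation) to lift the degeneracy.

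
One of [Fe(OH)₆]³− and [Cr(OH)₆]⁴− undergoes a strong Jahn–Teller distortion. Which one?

[Fe(OH)₆]³−: Each hydroxide is −1; balancing the −3 overall charge requires Fe(III). Group 8 minus oxidation state 3 gives a d⁵ configuration. Hydroxide is a weak-field ligand for a first-row metal, so the complex is high-spin. The d⁵ configuration leaves the e_g set evenly filled (or empty) — no strong Jahn–Teller driving force.
[Cr(OH)₆]⁴−: Ligand charges: each hydroxide is −1. With an overall charge of −4 the chromium centre must be in the +2 oxidation state. Group 6 minus oxidation state 2 gives a d⁴ configuration. Hydroxide is a weak-field ligand for a first-row metal, so the complex is high-spin. The t₂g³e_g¹ (high-spin) configuration has an unevenly filled e_g set; the Jahn–Teller theorem predicts a tetragonal distortion (typically axial elongation) to lift the degeneracy.

[Cr(OH)₆]⁴−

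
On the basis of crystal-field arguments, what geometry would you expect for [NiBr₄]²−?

tetrahedral

Ligand charges: each bromide is −1. With an overall charge of −2 the nickel centre must be in the +2 oxidation state.
Group 10 minus oxidation state 2 gives a d⁸ configuration.
Coordination number: 4.
Bromide is a weak-field ligand.
With weak-field ligands the CFSE gain from square planar is small, so a 3d d⁸ ion takes the sterically preferred tetrahedral geometry.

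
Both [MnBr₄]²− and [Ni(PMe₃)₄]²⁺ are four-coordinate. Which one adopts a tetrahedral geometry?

For [MnBr₄]²−: Each bromide is −1; balancing the −2 overall charge requires Mn(II). Mn sits in group 7, so the d-electron count is 7 − 2 = 5. A high-spin d⁵ ion has zero CFSE in either geometry, so four ligands adopt the sterically favoured tetrahedral geometry. → tetrahedral.
For [Ni(PMe₃)₄]²⁺: Summing ligand charges against the +2 overall charge gives an oxidation state of +2 for nickel. Group 10 minus oxidation state 2 gives a d⁸ configuration. Trimethylphosphine is a strong-field ligand (high in the spectrochemical series). A 3d d⁸ ion with strong-field ligands gains enough CFSE to favour square planar over tetrahedral. → square planar.

[MnBr₄]²−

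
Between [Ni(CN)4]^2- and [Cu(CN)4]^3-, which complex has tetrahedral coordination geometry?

For [Ni(CN)4]^2-: Summing ligand charges against the −2 overall charge gives an oxidation state of +2 for nickel. Group 10 minus oxidation state 2 gives a d⁸ configuration. Cyanide is a strong-field ligand (high in the spectrochemical series). A 3d d⁸ ion with strong-field ligands gains enough CFSE to favour square planar over tetrahedral. → square planar.
For [Cu(CN)4]^3-: Ligand charges: each cyanide is −1. With an overall charge of −3 the copper centre must be in the +1 oxidation state. Group 11 minus oxidation state 1 gives a d¹⁰ configuration. A d¹⁰ ion has no crystal-field stabilisation preference between square planar and tetrahedral, so four ligands adopt the sterically favoured tetrahedral geometry. → tetrahedral.

[Cu(CN)4]^3-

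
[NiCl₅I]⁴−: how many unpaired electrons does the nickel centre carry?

Each chloride is −1; each iodide is −1; balancing the −4 overall charge requires Ni(II).
Ni sits in group 10, so the d-electron count is 10 − 2 = 8.
In an octahedral field the d⁸ configuration is t₂g⁶e_g² (only one arrangement possible), giving 2 unpaired electrons.

2 unpaired electrons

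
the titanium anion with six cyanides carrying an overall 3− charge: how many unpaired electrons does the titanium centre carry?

1 unpaired electron

Ligand charges: each cyanide is −1. With an overall charge of −3 the titanium centre must be in the +3 oxidation state.
Group 4 minus oxidation state 3 gives a d¹ configuration.
In an octahedral field the d¹ configuration is t₂g¹e_g⁰ (only one arrangement possible), giving 1 unpaired electron.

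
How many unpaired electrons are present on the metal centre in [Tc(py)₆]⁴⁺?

Summing ligand charges against the +4 overall charge gives an oxidation state of +4 for technetium.
Group 7 minus oxidation state 4 gives a d³ configuration.
In an octahedral field the d³ configuration is t₂g³e_g⁰ (only one arrangement possible), giving 3 unpaired electrons.

3 unpaired electrons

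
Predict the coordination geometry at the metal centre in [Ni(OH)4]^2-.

Summing ligand charges against the −2 overall charge gives an oxidation state of +2 for nickel.
Ni sits in group 10, so the d-electron count is 10 − 2 = 8.
Coordination number: 4.
Hydroxide is a weak-field ligand.
With weak-field ligands the CFSE gain from square planar is small, so a 3d d⁸ ion takes the sterically preferred tetrahedral geometry.

tetrahedral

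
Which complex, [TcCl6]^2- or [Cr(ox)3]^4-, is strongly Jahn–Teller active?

[TcCl6]^2-: Each chloride is −1; balancing the −2 overall charge requires Tc(IV). Technetium is a group-7 element; Tc(IV) is therefore d³. The d³ configuration leaves the e_g set evenly filled (or empty) — no strong Jahn–Teller driving force.
[Cr(ox)3]^4-: Each oxalate is −2; balancing the −4 overall charge requires Cr(II). Cr sits in group 6, so the d-electron count is 6 − 2 = 4. Oxalate is a weak-field ligand for a first-row metal, so the complex is high-spin. The t₂g³e_g¹ (high-spin) configuration has an unevenly filled e_g set; the Jahn–Teller theorem predicts a tetragonal distortion (typically axial elongation) to lift the degeneracy.

[Cr(ox)3]^4-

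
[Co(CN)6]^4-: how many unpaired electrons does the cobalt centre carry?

1

Each cyanide is −1; balancing the −4 overall charge requires Co(II).
Cobalt is a group-9 element; Co(II) is therefore d⁷.
The spin state decides the count: Cyanide is a strong-field ligand (high in the spectrochemical series) for a first-row metal, so the complex is low-spin.
An octahedral low-spin d⁷ ion is t₂g⁶e_g¹, giving 1 unpaired electron.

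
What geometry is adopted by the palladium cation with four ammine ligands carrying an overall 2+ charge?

square planar

Summing ligand charges against the +2 overall charge gives an oxidation state of +2 for palladium.
Palladium is a group-10 element; Pd(II) is therefore d⁸.
With 4 monodentate ligands the coordination number is 4.
A 4d d⁸ ion has a large crystal-field splitting; square planar leaves the high-energy d_{x²−y²} orbital empty and maximises CFSE.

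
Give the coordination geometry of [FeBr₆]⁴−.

Summing ligand charges against the −4 overall charge gives an oxidation state of +2 for iron.
Group 8 minus oxidation state 2 gives a d⁶ configuration.
Coordination number: 6.
Six donors around a single metal centre give an octahedral coordination sphere.

octahedral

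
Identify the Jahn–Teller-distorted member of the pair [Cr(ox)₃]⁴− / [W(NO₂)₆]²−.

[Cr(ox)₃]⁴−

[Cr(ox)₃]⁴−: Ligand charges: each oxalate is −2. With an overall charge of −4 the chromium centre must be in the +2 oxidation state. Cr sits in group 6, so the d-electron count is 6 − 2 = 4. Oxalate is a weak-field ligand for a first-row metal, so the complex is high-spin. The t₂g³e_g¹ (high-spin) configuration has an unevenly filled e_g set; the Jahn–Teller theorem predicts a tetragonal distortion (typically axial elongation) to lift the degeneracy.
[W(NO₂)₆]²−: Each nitro (N-bound nitrite) is −1; balancing the −2 overall charge requires W(IV). Group 6 minus oxidation state 4 gives a d² configuration. The d² configuration leaves the e_g set evenly filled (or empty) — no strong Jahn–Teller driving force.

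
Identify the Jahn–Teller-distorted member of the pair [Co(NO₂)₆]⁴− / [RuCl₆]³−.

[Co(NO₂)₆]⁴−: Each nitro (N-bound nitrite) is −1; balancing the −4 overall charge requires Co(II). Co sits in group 9, so the d-electron count is 9 − 2 = 7. Nitro (N-bound nitrite) is a strong-field ligand (high in the spectrochemical series) for a first-row metal, so the complex is low-spin. The t₂g⁶e_g¹ (low-spin) configuration has an unevenly filled e_g set; the Jahn–Teller theorem predicts a tetragonal distortion (typically axial elongation) to lift the degeneracy.
[RuCl₆]³−: Summing ligand charges against the −3 overall charge gives an oxidation state of +3 for ruthenium. Group 8 minus oxidation state 3 gives a d⁵ configuration. A 4d ion has a large Δₒ and is invariably low-spin. The d⁵ configuration leaves the e_g set evenly filled (or empty) — no strong Jahn–Teller driving force.

[Co(NO₂)₆]⁴−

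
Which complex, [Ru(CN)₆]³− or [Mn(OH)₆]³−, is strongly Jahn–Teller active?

[Ru(CN)₆]³−: Ligand charges: each cyanide is −1. With an overall charge of −3 the ruthenium centre must be in the +3 oxidation state. Ruthenium is a group-8 element; Ru(III) is therefore d⁵. A 4d ion has a large Δₒ and is invariably low-spin. The d⁵ configuration leaves the e_g set evenly filled (or empty) — no strong Jahn–Teller driving force.
[Mn(OH)₆]³−: Summing ligand charges against the −3 overall charge gives an oxidation state of +3 for manganese. Manganese is a group-7 element; Mn(III) is therefore d⁴. Hydroxide is a weak-field ligand for a first-row metal, so the complex is high-spin. The t₂g³e_g¹ (high-spin) configuration has an unevenly filled e_g set; the Jahn–Teller theorem predicts a tetragonal distortion (typically axial elongation) to lift the degeneracy.

[Mn(OH)₆]³−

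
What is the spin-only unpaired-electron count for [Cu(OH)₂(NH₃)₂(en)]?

Summing ligand charges against the 0 overall charge gives an oxidation state of +2 for copper.
Cu sits in group 11, so the d-electron count is 11 − 2 = 9.
Counting donor atoms: 2×hydroxide (monodentate) → 2 donors; 2×ammonia (monodentate) → 2 donors; 1×ethylenediamine (bidentate) → 2 donors. Coordination number = 6.
In an octahedral field the d⁹ configuration is t₂g⁶e_g³ (only one arrangement possible), giving 1 unpaired electron.

1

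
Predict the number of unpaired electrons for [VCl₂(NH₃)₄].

Summing ligand charges against the 0 overall charge gives an oxidation state of +2 for vanadium.
Vanadium is a group-5 element; V(II) is therefore d³.
In an octahedral field the d³ configuration is t₂g³e_g⁰ (only one arrangement possible), giving 3 unpaired electrons.

3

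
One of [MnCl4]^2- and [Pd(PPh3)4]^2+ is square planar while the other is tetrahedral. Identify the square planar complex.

[Pd(PPh3)4]^2+

For [MnCl4]^2-: Each chloride is −1; balancing the −2 overall charge requires Mn(II). Group 7 minus oxidation state 2 gives a d⁵ configuration. A high-spin d⁵ ion has zero CFSE in either geometry, so four ligands adopt the sterically favoured tetrahedral geometry. → tetrahedral.
For [Pd(PPh3)4]^2+: Summing ligand charges against the +2 overall charge gives an oxidation state of +2 for palladium. Palladium is a group-10 element; Pd(II) is therefore d⁸. A 4d d⁸ ion has a large crystal-field splitting; square planar leaves the high-energy d_{x²−y²} orbital empty and maximises CFSE. → square planar.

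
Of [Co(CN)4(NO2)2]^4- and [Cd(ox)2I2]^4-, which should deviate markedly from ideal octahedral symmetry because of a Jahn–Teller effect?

[Co(CN)4(NO2)2]^4-: Ligand charges: each cyanide is −1; each nitro (N-bound nitrite) is −1. With an overall charge of −4 the cobalt centre must be in the +2 oxidation state. Group 9 minus oxidation state 2 gives a d⁷ configuration. Cyanide and nitro (N-bound nitrite) are strong-field ligands (high in the spectrochemical series) for a first-row metal, so the complex is low-spin. The t₂g⁶e_g¹ (low-spin) configuration has an unevenly filled e_g set; the Jahn–Teller theorem predicts a tetragonal distortion (typically axial elongation) to lift the degeneracy.
[Cd(ox)2I2]^4-: Ligand charges: each oxalate is −2; each iodide is −1. With an overall charge of −4 the cadmium centre must be in the +2 oxidation state. Cd sits in group 12, so the d-electron count is 12 − 2 = 10. The d¹⁰ configuration leaves the e_g set evenly filled (or empty) — no strong Jahn–Teller driving force.

[Co(CN)4(NO2)2]^4-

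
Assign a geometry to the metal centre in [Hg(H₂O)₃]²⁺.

Summing ligand charges against the +2 overall charge gives an oxidation state of +2 for mercury.
Hg sits in group 12, so the d-electron count is 12 − 2 = 10.
Coordination number: 3.
Three ligands around a d¹⁰ centre minimise repulsion in a trigonal-planar arrangement.

trigonal planar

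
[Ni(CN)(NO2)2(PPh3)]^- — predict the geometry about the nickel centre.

Ligand charges: each cyanide is −1; each nitro (N-bound nitrite) is −1; triphenylphosphine is neutral. With an overall charge of −1 the nickel centre must be in the +2 oxidation state.
Nickel is a group-10 element; Ni(II) is therefore d⁸.
With 4 monodentate ligands the coordination number is 4.
Cyanide, nitro (N-bound nitrite), and triphenylphosphine are strong-field ligands (high in the spectrochemical series).
A 3d d⁸ ion with strong-field ligands gains enough CFSE to favour square planar over tetrahedral.

square planar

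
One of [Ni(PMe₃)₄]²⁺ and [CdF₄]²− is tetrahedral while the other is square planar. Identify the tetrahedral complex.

[CdF₄]²−

For [Ni(PMe₃)₄]²⁺: Summing ligand charges against the +2 overall charge gives an oxidation state of +2 for nickel. Nickel is a group-10 element; Ni(II) is therefore d⁸. Trimethylphosphine is a strong-field ligand (high in the spectrochemical series). A 3d d⁸ ion with strong-field ligands gains enough CFSE to favour square planar over tetrahedral. → square planar.
For [CdF₄]²−: Each fluoride is −1; balancing the −2 overall charge requires Cd(II). Group 12 minus oxidation state 2 gives a d¹⁰ configuration. A d¹⁰ ion has no crystal-field stabilisation preference between square planar and tetrahedral, so four ligands adopt the sterically favoured tetrahedral geometry. → tetrahedral.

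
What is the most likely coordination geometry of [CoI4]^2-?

tetrahedral

Summing ligand charges against the −2 overall charge gives an oxidation state of +2 for cobalt.
Group 9 minus oxidation state 2 gives a d⁷ configuration.
Coordination number: 4.
Iodide is a weak-field ligand.
For a high-spin 3d d⁷ ion with weak-field ligands the small Δₜ gives little square-planar CFSE advantage, so four ligands adopt the sterically favoured tetrahedral geometry.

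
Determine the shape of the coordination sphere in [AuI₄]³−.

Summing ligand charges against the −3 overall charge gives an oxidation state of +1 for gold.
Gold is a group-11 element; Au(I) is therefore d¹⁰.
With 4 monodentate ligands the coordination number is 4.
A d¹⁰ ion has no crystal-field stabilisation preference between square planar and tetrahedral, so four ligands adopt the sterically favoured tetrahedral geometry.

tetrahedral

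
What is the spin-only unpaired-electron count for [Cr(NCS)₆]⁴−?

Summing ligand charges against the −4 overall charge gives an oxidation state of +2 for chromium.
Chromium is a group-6 element; Cr(II) is therefore d⁴.
The spin state decides the count: Isothiocyanate is a weak-field ligand for a first-row metal, so the complex is high-spin.
An octahedral high-spin d⁴ ion is t₂g³e_g¹, giving 4 unpaired electrons.

4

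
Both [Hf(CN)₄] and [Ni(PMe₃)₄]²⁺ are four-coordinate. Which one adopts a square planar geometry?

[Ni(PMe₃)₄]²⁺

For [Hf(CN)₄]: Each cyanide is −1; balancing the 0 overall charge requires Hf(IV). Hafnium is a group-4 element; Hf(IV) is therefore d⁰. A d⁰ ion has no crystal-field stabilisation preference between square planar and tetrahedral, so four ligands adopt the sterically favoured tetrahedral geometry. → tetrahedral.
For [Ni(PMe₃)₄]²⁺: Ligand charges: trimethylphosphine is neutral. With an overall charge of +2 the nickel centre must be in the +2 oxidation state. Nickel is a group-10 element; Ni(II) is therefore d⁸. Trimethylphosphine is a strong-field ligand (high in the spectrochemical series). A 3d d⁸ ion with strong-field ligands gains enough CFSE to favour square planar over tetrahedral. → square planar.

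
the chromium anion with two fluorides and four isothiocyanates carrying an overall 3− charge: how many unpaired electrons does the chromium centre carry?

3

Ligand charges: each fluoride is −1; each isothiocyanate is −1. With an overall charge of −3 the chromium centre must be in the +3 oxidation state.
Chromium is a group-6 element; Cr(III) is therefore d³.
In an octahedral field the d³ configuration is t₂g³e_g⁰ (only one arrangement possible), giving 3 unpaired electrons.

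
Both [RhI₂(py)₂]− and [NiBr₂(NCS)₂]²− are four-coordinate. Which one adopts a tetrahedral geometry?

[NiBr₂(NCS)₂]²−

For [RhI₂(py)₂]−: Summing ligand charges against the −1 overall charge gives an oxidation state of +1 for rhodium. Rhodium is a group-9 element; Rh(I) is therefore d⁸. A 4d d⁸ ion has a large crystal-field splitting; square planar leaves the high-energy d_{x²−y²} orbital empty and maximises CFSE. → square planar.
For [NiBr₂(NCS)₂]²−: Ligand charges: each bromide is −1; each isothiocyanate is −1. With an overall charge of −2 the nickel centre must be in the +2 oxidation state. Nickel is a group-10 element; Ni(II) is therefore d⁸. Bromide and isothiocyanate are weak-field ligands. With weak-field ligands the CFSE gain from square planar is small, so a 3d d⁸ ion takes the sterically preferred tetrahedral geometry. → tetrahedral.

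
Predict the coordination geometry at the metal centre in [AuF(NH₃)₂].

Summing ligand charges against the 0 overall charge gives an oxidation state of +1 for gold.
Group 11 minus oxidation state 1 gives a d¹⁰ configuration.
With 3 monodentate ligands the coordination number is 3.
Three ligands around a d¹⁰ centre minimise repulsion in a trigonal-planar arrangement.

trigonal planar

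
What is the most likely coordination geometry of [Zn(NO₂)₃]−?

Summing ligand charges against the −1 overall charge gives an oxidation state of +2 for zinc.
Zn sits in group 12, so the d-electron count is 12 − 2 = 10.
Coordination number: 3.
Three ligands around a d¹⁰ centre minimise repulsion in a trigonal-planar arrangement.

trigonal planar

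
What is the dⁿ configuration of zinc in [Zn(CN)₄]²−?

Each cyanide is −1; balancing the −2 overall charge requires Zn(II).
Group 12 minus oxidation state 2 gives a d¹⁰ configuration.

d10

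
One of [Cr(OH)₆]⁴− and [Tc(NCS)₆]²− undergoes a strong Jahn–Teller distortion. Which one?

[Cr(OH)₆]⁴−: Summing ligand charges against the −4 overall charge gives an oxidation state of +2 for chromium. Group 6 minus oxidation state 2 gives a d⁴ configuration. Hydroxide is a weak-field ligand for a first-row metal, so the complex is high-spin. The t₂g³e_g¹ (high-spin) configuration has an unevenly filled e_g set; the Jahn–Teller theorem predicts a tetragonal distortion (typically axial elongation) to lift the degeneracy.
[Tc(NCS)₆]²−: Ligand charges: each isothiocyanate is −1. With an overall charge of −2 the technetium centre must be in the +4 oxidation state. Tc sits in group 7, so the d-electron count is 7 − 4 = 3. The d³ configuration leaves the e_g set evenly filled (or empty) — no strong Jahn–Teller driving force.

[Cr(OH)₆]⁴−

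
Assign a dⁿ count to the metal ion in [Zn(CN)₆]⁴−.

Ligand charges: each cyanide is −1. With an overall charge of −4 the zinc centre must be in the +2 oxidation state.
Zinc is a group-12 element; Zn(II) is therefore d¹⁰.

d¹⁰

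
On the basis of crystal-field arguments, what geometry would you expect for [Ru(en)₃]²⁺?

octahedral

Summing ligand charges against the +2 overall charge gives an oxidation state of +2 for ruthenium.
Ru sits in group 8, so the d-electron count is 8 − 2 = 6.
Counting donor atoms: 3×ethylenediamine (bidentate) → 6 donors. Coordination number = 6.
Six donors around a single metal centre give an octahedral coordination sphere.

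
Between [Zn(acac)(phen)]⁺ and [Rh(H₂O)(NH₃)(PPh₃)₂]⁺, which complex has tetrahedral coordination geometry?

[Zn(acac)(phen)]⁺

For [Zn(acac)(phen)]⁺: Summing ligand charges against the +1 overall charge gives an oxidation state of +2 for zinc. Zn sits in group 12, so the d-electron count is 12 − 2 = 10. A d¹⁰ ion has no crystal-field stabilisation preference between square planar and tetrahedral, so four ligands adopt the sterically favoured tetrahedral geometry. → tetrahedral.
For [Rh(H₂O)(NH₃)(PPh₃)₂]⁺: Ligand charges: water is neutral; ammonia is neutral; triphenylphosphine is neutral. With an overall charge of +1 the rhodium centre must be in the +1 oxidation state. Rh sits in group 9, so the d-electron count is 9 − 1 = 8. A 4d d⁸ ion has a large crystal-field splitting; square planar leaves the high-energy d_{x²−y²} orbital empty and maximises CFSE. → square planar.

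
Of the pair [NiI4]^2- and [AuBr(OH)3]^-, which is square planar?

For [NiI4]^2-: Ligand charges: each iodide is −1. With an overall charge of −2 the nickel centre must be in the +2 oxidation state. Group 10 minus oxidation state 2 gives a d⁸ configuration. Iodide is a weak-field ligand. With weak-field ligands the CFSE gain from square planar is small, so a 3d d⁸ ion takes the sterically preferred tetrahedral geometry. → tetrahedral.
For [AuBr(OH)3]^-: Summing ligand charges against the −1 overall charge gives an oxidation state of +3 for gold. Au sits in group 11, so the d-electron count is 11 − 3 = 8. A 5d d⁸ ion has a large crystal-field splitting; square planar leaves the high-energy d_{x²−y²} orbital empty and maximises CFSE. → square planar.

[AuBr(OH)3]^-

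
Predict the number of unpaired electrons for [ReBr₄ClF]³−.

Ligand charges: each bromide is −1; each chloride is −1; each fluoride is −1. With an overall charge of −3 the rhenium centre must be in the +3 oxidation state.
Rhenium is a group-7 element; Re(III) is therefore d⁴.
The spin state decides the count: a 5d ion has a large Δₒ and is invariably low-spin.
An octahedral low-spin d⁴ ion is t₂g⁴e_g⁰, giving 2 unpaired electrons.

2 unpaired electrons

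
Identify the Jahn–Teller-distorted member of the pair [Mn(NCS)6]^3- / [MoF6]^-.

[Mn(NCS)6]^3-

[Mn(NCS)6]^3-: Summing ligand charges against the −3 overall charge gives an oxidation state of +3 for manganese. Manganese is a group-7 element; Mn(III) is therefore d⁴. Isothiocyanate is a weak-field ligand for a first-row metal, so the complex is high-spin. The t₂g³e_g¹ (high-spin) configuration has an unevenly filled e_g set; the Jahn–Teller theorem predicts a tetragonal distortion (typically axial elongation) to lift the degeneracy.
[MoF6]^-: Summing ligand charges against the −1 overall charge gives an oxidation state of +5 for molybdenum. Group 6 minus oxidation state 5 gives a d¹ configuration. The d¹ configuration leaves the e_g set evenly filled (or empty) — no strong Jahn–Teller driving force.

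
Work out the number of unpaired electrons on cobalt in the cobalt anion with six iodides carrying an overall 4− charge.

Summing ligand charges against the −4 overall charge gives an oxidation state of +2 for cobalt.
Group 9 minus oxidation state 2 gives a d⁷ configuration.
The spin state decides the count: Iodide is a weak-field ligand for a first-row metal, so the complex is high-spin.
An octahedral high-spin d⁷ ion is t₂g⁵e_g², giving 3 unpaired electrons.

3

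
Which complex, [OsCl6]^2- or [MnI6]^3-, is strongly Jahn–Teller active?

[MnI6]^3-

[OsCl6]^2-: Summing ligand charges against the −2 overall charge gives an oxidation state of +4 for osmium. Group 8 minus oxidation state 4 gives a d⁴ configuration. A 5d ion has a large Δₒ and is invariably low-spin. The d⁴ configuration leaves the e_g set evenly filled (or empty) — no strong Jahn–Teller driving force.
[MnI6]^3-: Summing ligand charges against the −3 overall charge gives an oxidation state of +3 for manganese. Mn sits in group 7, so the d-electron count is 7 − 3 = 4. Iodide is a weak-field ligand for a first-row metal, so the complex is high-spin. The t₂g³e_g¹ (high-spin) configuration has an unevenly filled e_g set; the Jahn–Teller theorem predicts a tetragonal distortion (typically axial elongation) to lift the degeneracy.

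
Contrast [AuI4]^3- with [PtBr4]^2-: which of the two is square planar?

[PtBr4]^2-

For [AuI4]^3-: Ligand charges: each iodide is −1. With an overall charge of −3 the gold centre must be in the +1 oxidation state. Group 11 minus oxidation state 1 gives a d¹⁰ configuration. A d¹⁰ ion has no crystal-field stabilisation preference between square planar and tetrahedral, so four ligands adopt the sterically favoured tetrahedral geometry. → tetrahedral.
For [PtBr4]^2-: Summing ligand charges against the −2 overall charge gives an oxidation state of +2 for platinum. Group 10 minus oxidation state 2 gives a d⁸ configuration. A 5d d⁸ ion has a large crystal-field splitting; square planar leaves the high-energy d_{x²−y²} orbital empty and maximises CFSE. → square planar.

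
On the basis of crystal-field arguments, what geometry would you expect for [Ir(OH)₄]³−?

square planar

Summing ligand charges against the −3 overall charge gives an oxidation state of +1 for iridium.
Group 9 minus oxidation state 1 gives a d⁸ configuration.
Coordination number: 4.
A 5d d⁸ ion has a large crystal-field splitting; square planar leaves the high-energy d_{x²−y²} orbital empty and maximises CFSE.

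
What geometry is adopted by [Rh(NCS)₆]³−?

octahedral

Ligand charges: each isothiocyanate is −1. With an overall charge of −3 the rhodium centre must be in the +3 oxidation state.
Rhodium is a group-9 element; Rh(III) is therefore d⁶.
With 6 monodentate ligands the coordination number is 6.
Six donors around a single metal centre give an octahedral coordination sphere.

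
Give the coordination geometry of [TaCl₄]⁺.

Ligand charges: each chloride is −1. With an overall charge of +1 the tantalum centre must be in the +5 oxidation state.
Ta sits in group 5, so the d-electron count is 5 − 5 = 0.
With 4 monodentate ligands the coordination number is 4.
A d⁰ ion has no crystal-field stabilisation preference between square planar and tetrahedral, so four ligands adopt the sterically favoured tetrahedral geometry.

tetrahedral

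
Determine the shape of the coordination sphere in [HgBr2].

Summing ligand charges against the 0 overall charge gives an oxidation state of +2 for mercury.
Hg sits in group 12, so the d-electron count is 12 − 2 = 10.
Coordination number: 2.
A d¹⁰ ion with only two ligands adopts a linear arrangement (sp hybridisation; no CFSE preference).

linear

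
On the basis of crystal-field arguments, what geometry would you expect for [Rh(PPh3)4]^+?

square planar

Triphenylphosphine is neutral; balancing the +1 overall charge requires Rh(I).
Rhodium is a group-9 element; Rh(I) is therefore d⁸.
With 4 monodentate ligands the coordination number is 4.
A 4d d⁸ ion has a large crystal-field splitting; square planar leaves the high-energy d_{x²−y²} orbital empty and maximises CFSE.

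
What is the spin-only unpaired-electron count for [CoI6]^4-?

3 unpaired electrons

Ligand charges: each iodide is −1. With an overall charge of −4 the cobalt centre must be in the +2 oxidation state.
Co sits in group 9, so the d-electron count is 9 − 2 = 7.
The spin state decides the count: Iodide is a weak-field ligand for a first-row metal, so the complex is high-spin.
An octahedral high-spin d⁷ ion is t₂g⁵e_g², giving 3 unpaired electrons.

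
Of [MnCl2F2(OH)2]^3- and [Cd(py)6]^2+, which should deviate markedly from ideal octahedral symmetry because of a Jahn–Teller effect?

[MnCl2F2(OH)2]^3-

[MnCl2F2(OH)2]^3-: Each chloride is −1; each fluoride is −1; each hydroxide is −1; balancing the −3 overall charge requires Mn(III). Mn sits in group 7, so the d-electron count is 7 − 3 = 4. Chloride, fluoride, and hydroxide are weak-field ligands for a first-row metal, so the complex is high-spin. The t₂g³e_g¹ (high-spin) configuration has an unevenly filled e_g set; the Jahn–Teller theorem predicts a tetragonal distortion (typically axial elongation) to lift the degeneracy.
[Cd(py)6]^2+: Ligand charges: pyridine is neutral. With an overall charge of +2 the cadmium centre must be in the +2 oxidation state. Cadmium is a group-12 element; Cd(II) is therefore d¹⁰. The d¹⁰ configuration leaves the e_g set evenly filled (or empty) — no strong Jahn–Teller driving force.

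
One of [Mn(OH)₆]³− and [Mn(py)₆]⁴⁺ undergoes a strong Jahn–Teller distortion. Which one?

[Mn(OH)₆]³−: Summing ligand charges against the −3 overall charge gives an oxidation state of +3 for manganese. Group 7 minus oxidation state 3 gives a d⁴ configuration. Hydroxide is a weak-field ligand for a first-row metal, so the complex is high-spin. The t₂g³e_g¹ (high-spin) configuration has an unevenly filled e_g set; the Jahn–Teller theorem predicts a tetragonal distortion (typically axial elongation) to lift the degeneracy.
[Mn(py)₆]⁴⁺: Pyridine is neutral; balancing the +4 overall charge requires Mn(IV). Manganese is a group-7 element; Mn(IV) is therefore d³. The d³ configuration leaves the e_g set evenly filled (or empty) — no strong Jahn–Teller driving force.

[Mn(OH)₆]³−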